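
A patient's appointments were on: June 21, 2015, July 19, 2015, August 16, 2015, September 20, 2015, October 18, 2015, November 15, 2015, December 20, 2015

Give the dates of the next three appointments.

All dates are Sundays, 28, 28, 35, 28, 28, 35 days apart.
Specifically, the 3rd Sunday of each month.
3rd Sunday of January 2016: January 17, 2016.
3rd Sunday of February 2016: February 21, 2016.
March 2016 — 3rd Sunday is March 20, 2016.

January 17, 2016; February 21, 2016; March 20, 2016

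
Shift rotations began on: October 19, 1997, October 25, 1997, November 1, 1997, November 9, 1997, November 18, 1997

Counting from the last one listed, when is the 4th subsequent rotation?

January 3, 1998

Intervals are 6, 7, 8, 9 days — an arithmetic progression with common difference 1.
Next gap: 10 days. November 18, 1997 + 10 days = November 28, 1997.
Next gap: 11 days. November 28, 1997 + 11 days = December 9, 1997.
Next gap: 12 days. December 9, 1997 + 12 days = December 21, 1997.
Next gap: 13 days. December 21, 1997 + 13 days = January 3, 1998.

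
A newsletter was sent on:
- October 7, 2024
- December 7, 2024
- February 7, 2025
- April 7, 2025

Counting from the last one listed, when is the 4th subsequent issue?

Each date is the 7th; the gaps (61, 62, 59) track the month lengths.
The rule is the 7th of every 2 months.
June 2025: June 7, 2025.
August 2025: August 7, 2025.
Next: October 2025 → October 7, 2025.
Next: December 2025 → December 7, 2025.

December 7, 2025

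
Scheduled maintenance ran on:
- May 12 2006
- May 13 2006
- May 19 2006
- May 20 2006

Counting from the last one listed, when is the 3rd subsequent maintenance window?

Every event lands on a Friday or Saturday (gaps cycle 1, 6, 1).
So the schedule is: every Friday and Saturday.
Next Friday: May 26 2006.
The following Saturday is May 27 2006.
The following Friday is Jun 2 2006.

Jun 2 2006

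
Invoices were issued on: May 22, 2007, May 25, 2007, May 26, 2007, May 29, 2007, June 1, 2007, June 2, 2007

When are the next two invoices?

Gaps: 3, 1, 3, 3, 1 days — not constant, but cyclic with period 3.
The events fall on every Tuesday, Friday and Saturday.
The following Tuesday is June 5, 2007.
The following Friday is June 8, 2007.

June 5, 2007; June 8, 2007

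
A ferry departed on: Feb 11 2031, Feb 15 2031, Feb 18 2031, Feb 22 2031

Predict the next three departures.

Feb 25 2031, Mar 1 2031, Mar 4 2031

The gap pattern 4, 3, 4 repeats every 2 events.
These are the Tuesdays and Saturdays of each week.
The following Tuesday is Feb 25 2031.
Next Saturday: Mar 1 2031.
Next Tuesday: Mar 4 2031.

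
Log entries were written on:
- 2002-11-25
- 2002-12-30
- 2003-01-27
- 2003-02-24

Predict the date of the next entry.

These are Mondays with 35, 28, 28-day gaps.
Each is the final Monday of its month — 2002-12-30 is past the 28th, so '4th Monday' doesn't fit.
Last Monday of March 2003: 2003-03-31.

2003-03-31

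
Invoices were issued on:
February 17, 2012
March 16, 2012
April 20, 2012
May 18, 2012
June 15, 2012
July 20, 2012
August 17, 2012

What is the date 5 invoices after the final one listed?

All dates are Fridays, 28, 35, 28, 28, 35, 28 days apart.
Specifically, the 3rd Friday of each month.
September 2012 — 3rd Friday is September 21, 2012.
October 2012 — 3rd Friday is October 19, 2012.
November 2012 — 3rd Friday is November 16, 2012.
3rd Friday of December 2012: December 21, 2012.
3rd Friday of January 2013: January 18, 2013.

January 18, 2013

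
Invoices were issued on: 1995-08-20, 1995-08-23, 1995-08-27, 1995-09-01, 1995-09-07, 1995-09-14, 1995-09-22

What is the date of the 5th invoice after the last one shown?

1995-11-16

Gaps: 3, 4, 5, 6, 7, 8 days — each gap is 1 larger than the previous one.
Next gap: 9 days. 1995-09-22 + 9 days = 1995-10-01.
Next gap: 10 days. 1995-10-01 + 10 days = 1995-10-11.
Next gap: 11 days. 1995-10-11 + 11 days = 1995-10-22.
Next gap: 12 days. 1995-10-22 + 12 days = 1995-11-03.
Next gap: 13 days. 1995-11-03 + 13 days = 1995-11-16.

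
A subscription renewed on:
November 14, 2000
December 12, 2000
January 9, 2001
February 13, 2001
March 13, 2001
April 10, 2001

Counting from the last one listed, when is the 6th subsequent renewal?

These are Tuesdays at 28- or 35-day spacing (28, 28, 35, 28, 28).
The pattern: 2nd Tuesday of the month.
2nd Tuesday of May 2001: May 8, 2001.
June 2001 — 2nd Tuesday is June 12, 2001.
July 2001 — 2nd Tuesday is July 10, 2001.
2nd Tuesday of August 2001: August 14, 2001.
2nd Tuesday of September 2001: September 11, 2001.
2nd Tuesday of October 2001: October 9, 2001.

October 9, 2001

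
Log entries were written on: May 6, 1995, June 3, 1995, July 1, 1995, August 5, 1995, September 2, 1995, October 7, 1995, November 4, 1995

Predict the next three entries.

These are Saturdays at 28- or 35-day spacing (28, 28, 35, 28, 35, 28).
The pattern: 1st Saturday of the month.
1st Saturday of December 1995: December 2, 1995.
1st Saturday of January 1996: January 6, 1996.
February 1996 — 1st Saturday is February 3, 1996.

December 2, 1995; January 6, 1996; February 3, 1996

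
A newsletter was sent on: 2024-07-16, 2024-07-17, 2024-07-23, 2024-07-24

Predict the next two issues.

2024-07-30, 2024-07-31

Every event lands on a Tuesday or Wednesday (gaps cycle 1, 6, 1).
So the schedule is: every Tuesday and Wednesday.
The following Tuesday is 2024-07-30.
Next Wednesday: 2024-07-31.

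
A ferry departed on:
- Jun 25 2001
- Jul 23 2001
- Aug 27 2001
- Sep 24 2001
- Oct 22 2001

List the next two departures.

Nov 26 2001, Dec 24 2001

All dates are Mondays, 28, 35, 28, 28 days apart.
Specifically, the 4th Monday of each month.
November 2001 — 4th Monday is Nov 26 2001.
4th Monday of December 2001: Dec 24 2001.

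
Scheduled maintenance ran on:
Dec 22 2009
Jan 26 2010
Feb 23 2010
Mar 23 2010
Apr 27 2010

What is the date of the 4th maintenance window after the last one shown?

Aug 24 2010

Gaps: 35, 28, 28, 35 days — a mix of 28 and 35. Every date is a Tuesday.
Each is the 4th Tuesday of its month.
May 2010 — 4th Tuesday is May 25 2010.
4th Tuesday of June 2010: Jun 22 2010.
July 2010 — 4th Tuesday is Jul 27 2010.
4th Tuesday of August 2010: Aug 24 2010.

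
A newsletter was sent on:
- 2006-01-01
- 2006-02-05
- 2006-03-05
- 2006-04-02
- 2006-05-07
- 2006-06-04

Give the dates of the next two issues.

2006-07-02, 2006-08-06

All dates are Sundays, 35, 28, 28, 35, 28 days apart.
Specifically, the 1st Sunday of each month.
July 2006 — 1st Sunday is 2006-07-02.
1st Sunday of August 2006: 2006-08-06.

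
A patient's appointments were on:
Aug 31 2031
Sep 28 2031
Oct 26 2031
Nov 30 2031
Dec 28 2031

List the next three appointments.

Jan 25 2032, Feb 29 2032, Mar 28 2032

These are Sundays with 28, 28, 35, 28-day gaps.
Each is the final Sunday of its month — Aug 31 2031 is past the 28th, so '4th Sunday' doesn't fit.
Last Sunday of January 2032: Jan 25 2032.
Last Sunday of February 2032: Feb 29 2032.
Last Sunday of March 2032: Mar 28 2032.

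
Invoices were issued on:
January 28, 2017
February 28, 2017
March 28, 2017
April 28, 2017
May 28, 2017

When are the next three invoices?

The day-of-month is always 28 (31, 28, 31, 30 days between events).
So this recurs on the 28th of each month.
June 2017: June 28, 2017.
Next: July 2017 → July 28, 2017.
Next: August 2017 → August 28, 2017.

June 28, 2017; July 28, 2017; August 28, 2017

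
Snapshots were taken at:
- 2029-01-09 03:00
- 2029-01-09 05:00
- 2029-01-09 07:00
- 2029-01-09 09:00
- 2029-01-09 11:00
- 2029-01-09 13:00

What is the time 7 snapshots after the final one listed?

2029-01-10 03:00

Spacing: 2, 2, 2, 2, 2 h — constant 2 h.
2029-01-09 13:00 + 2 h = 2029-01-09 15:00.
2029-01-09 15:00 + 2 h = 2029-01-09 17:00.
2029-01-09 17:00 + 2 h = 2029-01-09 19:00.
2029-01-09 19:00 + 2 h = 2029-01-09 21:00.
2029-01-09 21:00 + 2 h = 2029-01-09 23:00.
2029-01-09 23:00 + 2 h = 2029-01-10 01:00.
2029-01-10 01:00 + 2 h = 2029-01-10 03:00.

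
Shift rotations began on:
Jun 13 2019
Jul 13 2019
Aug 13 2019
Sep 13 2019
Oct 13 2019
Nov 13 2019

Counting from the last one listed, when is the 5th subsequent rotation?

Apr 13 2020

Gaps: 30, 31, 31, 30, 31 days — not constant. Every event is on the 13th of the month.
Pattern: the 13th of each month.
December 2019: Dec 13 2019.
January 2020: Jan 13 2020.
February 2020: Feb 13 2020.
March 2020: Mar 13 2020.
April 2020: Apr 13 2020.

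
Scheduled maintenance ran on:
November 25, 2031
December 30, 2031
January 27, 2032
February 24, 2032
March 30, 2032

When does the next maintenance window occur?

Every date is a Tuesday; gaps 35, 28, 28, 35 days.
Each is the last Tuesday of its month (at least one falls on the 29th or later, ruling out '4th Tuesday').
April 2032 ends with Tuesday April 27, 2032.

April 27, 2032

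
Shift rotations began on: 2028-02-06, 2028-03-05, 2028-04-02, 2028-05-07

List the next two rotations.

All dates are Sundays, 28, 28, 35 days apart.
Specifically, the 1st Sunday of each month.
June 2028 — 1st Sunday is 2028-06-04.
1st Sunday of July 2028: 2028-07-02.

2028-06-04, 2028-07-02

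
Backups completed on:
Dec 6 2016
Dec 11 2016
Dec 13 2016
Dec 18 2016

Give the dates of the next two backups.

Dec 20 2016, Dec 25 2016

Gaps: 5, 2, 5 days — not constant, but cyclic with period 2.
The events fall on every Tuesday and Sunday.
The following Tuesday is Dec 20 2016.
Next Sunday: Dec 25 2016.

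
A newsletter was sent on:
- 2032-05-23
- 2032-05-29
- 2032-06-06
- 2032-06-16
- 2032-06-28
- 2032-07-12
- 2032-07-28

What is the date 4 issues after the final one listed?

2032-10-20

Intervals are 6, 8, 10, 12, 14, 16 days — an arithmetic progression with common difference 2.
Next gap: 18 days. 2032-07-28 + 18 days = 2032-08-15.
Next gap: 20 days. 2032-08-15 + 20 days = 2032-09-04.
Next gap: 22 days. 2032-09-04 + 22 days = 2032-09-26.
Next gap: 24 days. 2032-09-26 + 24 days = 2032-10-20.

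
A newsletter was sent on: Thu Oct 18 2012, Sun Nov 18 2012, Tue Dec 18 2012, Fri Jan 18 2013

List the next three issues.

Mon Feb 18 2013, Mon Mar 18 2013, Thu Apr 18 2013

Each date is the 18th; the gaps (31, 30, 31) track the month lengths.
The rule is the 18th of each month.
Next: February 2013 → Mon Feb 18 2013.
Next: March 2013 → Mon Mar 18 2013.
Next: April 2013 → Thu Apr 18 2013.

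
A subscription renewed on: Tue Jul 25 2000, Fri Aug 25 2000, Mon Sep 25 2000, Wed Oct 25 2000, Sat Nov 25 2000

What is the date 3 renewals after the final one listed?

The day-of-month is always 25 (31, 31, 30, 31 days between events).
So this recurs on the 25th of each month.
Next: December 2000 → Mon Dec 25 2000.
Next: January 2001 → Thu Jan 25 2001.
Next: February 2001 → Sun Feb 25 2001.

Sun Feb 25 2001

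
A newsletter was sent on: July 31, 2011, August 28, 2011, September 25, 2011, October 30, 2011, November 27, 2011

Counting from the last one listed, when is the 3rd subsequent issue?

February 26, 2012

All Sundays; the gaps (28, 28, 35, 28) vary with month length.
This is the last Sunday of each month.
Last Sunday of December 2011: December 25, 2011.
Last Sunday of January 2012: January 29, 2012.
Last Sunday of February 2012: February 26, 2012.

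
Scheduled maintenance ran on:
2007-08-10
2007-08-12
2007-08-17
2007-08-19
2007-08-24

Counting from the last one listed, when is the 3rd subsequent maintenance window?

2007-09-02

Every event lands on a Friday or Sunday (gaps cycle 2, 5, 2, 5).
So the schedule is: every Friday and Sunday.
Next Sunday: 2007-08-26.
The following Friday is 2007-08-31.
Next Sunday: 2007-09-02.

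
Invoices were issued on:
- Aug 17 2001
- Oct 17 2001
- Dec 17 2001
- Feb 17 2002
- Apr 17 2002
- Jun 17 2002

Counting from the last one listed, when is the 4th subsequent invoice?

Feb 17 2003

The day-of-month is always 17 (61, 61, 62, 59, 61 days between events).
So this recurs on the 17th of every 2 months.
Next: August 2002 → Aug 17 2002.
Next: October 2002 → Oct 17 2002.
Next: December 2002 → Dec 17 2002.
February 2003: Feb 17 2003.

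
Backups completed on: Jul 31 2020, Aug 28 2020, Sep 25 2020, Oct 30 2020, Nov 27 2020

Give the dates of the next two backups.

Dec 25 2020, Jan 29 2021

All Fridays; the gaps (28, 28, 35, 28) vary with month length.
This is the last Friday of each month.
December 2020 ends with Friday Dec 25 2020.
January 2021 ends with Friday Jan 29 2021.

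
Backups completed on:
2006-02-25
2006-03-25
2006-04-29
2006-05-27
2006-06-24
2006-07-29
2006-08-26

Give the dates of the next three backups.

2006-09-30, 2006-10-28, 2006-11-25

All Saturdays; the gaps (28, 35, 28, 28, 35, 28) vary with month length.
This is the last Saturday of each month.
Last Saturday of September 2006: 2006-09-30.
Last Saturday of October 2006: 2006-10-28.
November 2006 ends with Saturday 2006-11-25.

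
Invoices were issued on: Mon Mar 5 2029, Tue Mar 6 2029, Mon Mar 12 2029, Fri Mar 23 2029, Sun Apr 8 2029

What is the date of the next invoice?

Sun Apr 29 2029

Intervals are 1, 6, 11, 16 days — an arithmetic progression with common difference 5.
Next gap: 21 days. Sun Apr 8 2029 + 21 days = Sun Apr 29 2029.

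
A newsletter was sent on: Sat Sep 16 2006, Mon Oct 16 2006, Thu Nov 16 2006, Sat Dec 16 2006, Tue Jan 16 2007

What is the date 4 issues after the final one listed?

The day-of-month is always 16 (30, 31, 30, 31 days between events).
So this recurs on the 16th of each month.
Next: February 2007 → Fri Feb 16 2007.
March 2007: Fri Mar 16 2007.
Next: April 2007 → Mon Apr 16 2007.
Next: May 2007 → Wed May 16 2007.

Wed May 16 2007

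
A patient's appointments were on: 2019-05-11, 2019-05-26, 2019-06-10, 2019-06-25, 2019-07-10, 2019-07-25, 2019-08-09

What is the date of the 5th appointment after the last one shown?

Gaps between consecutive events: 15, 15, 15, 15, 15, 15 days — a constant 15-day interval.
2019-08-09 + 15 days = 2019-08-24.
2019-08-24 + 15 days = 2019-09-08.
2019-09-08 + 15 days = 2019-09-23.
2019-09-23 + 15 days = 2019-10-08.
2019-10-08 + 15 days = 2019-10-23.

2019-10-23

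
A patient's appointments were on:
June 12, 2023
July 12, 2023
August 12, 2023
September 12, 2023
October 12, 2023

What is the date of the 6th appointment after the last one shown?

Each date is the 12th; the gaps (30, 31, 31, 30) track the month lengths.
The rule is the 12th of each month.
November 2023: November 12, 2023.
December 2023: December 12, 2023.
January 2024: January 12, 2024.
February 2024: February 12, 2024.
Next: March 2024 → March 12, 2024.
Next: April 2024 → April 12, 2024.

April 12, 2024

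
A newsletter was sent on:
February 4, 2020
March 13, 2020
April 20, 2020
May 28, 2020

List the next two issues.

July 5, 2020; August 12, 2020

Gaps between consecutive events: 38, 38, 38 days — a constant 38-day interval.
May 28, 2020 + 38 days = July 5, 2020.
July 5, 2020 + 38 days = August 12, 2020.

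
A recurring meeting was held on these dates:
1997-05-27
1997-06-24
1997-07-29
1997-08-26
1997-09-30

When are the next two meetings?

All Tuesdays; the gaps (28, 35, 28, 35) vary with month length.
This is the last Tuesday of each month.
Last Tuesday of October 1997: 1997-10-28.
Last Tuesday of November 1997: 1997-11-25.

1997-10-28, 1997-11-25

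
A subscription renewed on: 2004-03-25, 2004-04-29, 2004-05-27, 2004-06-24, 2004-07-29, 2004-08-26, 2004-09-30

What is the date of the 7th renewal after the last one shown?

These are Thursdays with 35, 28, 28, 35, 28, 35-day gaps.
Each is the final Thursday of its month — 2004-04-29 is past the 28th, so '4th Thursday' doesn't fit.
October 2004 ends with Thursday 2004-10-28.
Last Thursday of November 2004: 2004-11-25.
December 2004 ends with Thursday 2004-12-30.
January 2005 ends with Thursday 2005-01-27.
February 2005 ends with Thursday 2005-02-24.
March 2005 ends with Thursday 2005-03-31.
Last Thursday of April 2005: 2005-04-28.

2005-04-28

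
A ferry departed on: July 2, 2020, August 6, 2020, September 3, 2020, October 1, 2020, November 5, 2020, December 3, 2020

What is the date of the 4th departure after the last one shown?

Gaps: 35, 28, 28, 35, 28 days — a mix of 28 and 35. Every date is a Thursday.
Each is the 1st Thursday of its month.
January 2021 — 1st Thursday is January 7, 2021.
1st Thursday of February 2021: February 4, 2021.
March 2021 — 1st Thursday is March 4, 2021.
1st Thursday of April 2021: April 1, 2021.

April 1, 2021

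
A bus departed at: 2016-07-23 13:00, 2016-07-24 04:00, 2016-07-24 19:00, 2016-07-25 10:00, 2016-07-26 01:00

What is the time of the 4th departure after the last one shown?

2016-07-28 13:00

Gaps: 15, 15, 15, 15 hours — each event is 15 hours after the previous one.
2016-07-26 01:00 + 15 h = 2016-07-26 16:00.
2016-07-26 16:00 + 15 h = 2016-07-27 07:00.
2016-07-27 07:00 + 15 h = 2016-07-27 22:00.
2016-07-27 22:00 + 15 h = 2016-07-28 13:00.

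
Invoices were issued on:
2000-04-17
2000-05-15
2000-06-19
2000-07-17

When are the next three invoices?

2000-08-21, 2000-09-18, 2000-10-16

Gaps: 28, 35, 28 days — a mix of 28 and 35. Every date is a Monday.
Each is the 3rd Monday of its month.
August 2000 — 3rd Monday is 2000-08-21.
September 2000 — 3rd Monday is 2000-09-18.
3rd Monday of October 2000: 2000-10-16.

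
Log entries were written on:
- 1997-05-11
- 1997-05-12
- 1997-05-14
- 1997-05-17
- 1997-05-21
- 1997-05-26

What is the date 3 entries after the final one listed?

1997-06-16

Intervals are 1, 2, 3, 4, 5 days — an arithmetic progression with common difference 1.
Next gap: 6 days. 1997-05-26 + 6 days = 1997-06-01.
Next gap: 7 days. 1997-06-01 + 7 days = 1997-06-08.
Next gap: 8 days. 1997-06-08 + 8 days = 1997-06-16.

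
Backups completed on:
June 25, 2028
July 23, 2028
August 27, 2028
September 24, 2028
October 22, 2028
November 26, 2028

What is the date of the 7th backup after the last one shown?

All dates are Sundays, 28, 35, 28, 28, 35 days apart.
Specifically, the 4th Sunday of each month.
December 2028 — 4th Sunday is December 24, 2028.
January 2029 — 4th Sunday is January 28, 2029.
4th Sunday of February 2029: February 25, 2029.
March 2029 — 4th Sunday is March 25, 2029.
4th Sunday of April 2029: April 22, 2029.
4th Sunday of May 2029: May 27, 2029.
June 2029 — 4th Sunday is June 24, 2029.

June 24, 2029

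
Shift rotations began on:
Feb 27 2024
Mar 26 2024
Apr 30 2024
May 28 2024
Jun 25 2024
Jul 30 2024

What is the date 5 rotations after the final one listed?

Dec 31 2024

These are Tuesdays with 28, 35, 28, 28, 35-day gaps.
Each is the final Tuesday of its month — Apr 30 2024 is past the 28th, so '4th Tuesday' doesn't fit.
August 2024 ends with Tuesday Aug 27 2024.
Last Tuesday of September 2024: Sep 24 2024.
October 2024 ends with Tuesday Oct 29 2024.
November 2024 ends with Tuesday Nov 26 2024.
December 2024 ends with Tuesday Dec 31 2024.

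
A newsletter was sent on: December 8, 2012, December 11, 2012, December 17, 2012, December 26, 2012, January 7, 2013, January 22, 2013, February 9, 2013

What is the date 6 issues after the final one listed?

July 30, 2013

The spacing grows by 3 each time: 3, 6, 9, 12, 15, 18 days.
Next gap: 21 days. February 9, 2013 + 21 days = March 2, 2013.
Next gap: 24 days. March 2, 2013 + 24 days = March 26, 2013.
Next gap: 27 days. March 26, 2013 + 27 days = April 22, 2013.
Next gap: 30 days. April 22, 2013 + 30 days = May 22, 2013.
Next gap: 33 days. May 22, 2013 + 33 days = June 24, 2013.
Next gap: 36 days. June 24, 2013 + 36 days = July 30, 2013.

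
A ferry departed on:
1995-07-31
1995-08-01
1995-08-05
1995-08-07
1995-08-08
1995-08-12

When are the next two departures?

Every event lands on a Monday or Tuesday or Saturday (gaps cycle 1, 4, 2, 1, 4).
So the schedule is: every Monday, Tuesday and Saturday.
The following Monday is 1995-08-14.
Next Tuesday: 1995-08-15.

1995-08-14, 1995-08-15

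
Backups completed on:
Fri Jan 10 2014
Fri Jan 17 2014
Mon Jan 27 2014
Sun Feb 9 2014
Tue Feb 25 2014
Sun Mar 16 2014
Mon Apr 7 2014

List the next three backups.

Fri May 2 2014, Fri May 30 2014, Mon Jun 30 2014

The spacing grows by 3 each time: 7, 10, 13, 16, 19, 22 days.
Next gap: 25 days. Mon Apr 7 2014 + 25 days = Fri May 2 2014.
Next gap: 28 days. Fri May 2 2014 + 28 days = Fri May 30 2014.
Next gap: 31 days. Fri May 30 2014 + 31 days = Mon Jun 30 2014.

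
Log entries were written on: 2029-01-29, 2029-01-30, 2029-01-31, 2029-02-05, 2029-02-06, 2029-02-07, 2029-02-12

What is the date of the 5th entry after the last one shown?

The gap pattern 1, 1, 5, 1, 1, 5 repeats every 3 events.
These are the Mondays, Tuesdays and Wednesdays of each week.
The following Tuesday is 2029-02-13.
Next Wednesday: 2029-02-14.
The following Monday is 2029-02-19.
The following Tuesday is 2029-02-20.
Next Wednesday: 2029-02-21.

2029-02-21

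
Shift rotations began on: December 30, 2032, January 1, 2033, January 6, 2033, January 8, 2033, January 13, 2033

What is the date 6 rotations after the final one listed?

Every event lands on a Thursday or Saturday (gaps cycle 2, 5, 2, 5).
So the schedule is: every Thursday and Saturday.
Next Saturday: January 15, 2033.
Next Thursday: January 20, 2033.
Next Saturday: January 22, 2033.
Next Thursday: January 27, 2033.
Next Saturday: January 29, 2033.
The following Thursday is February 3, 2033.

February 3, 2033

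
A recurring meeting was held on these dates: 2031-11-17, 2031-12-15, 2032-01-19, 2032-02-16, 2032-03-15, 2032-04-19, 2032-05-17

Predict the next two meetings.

All dates are Mondays, 28, 35, 28, 28, 35, 28 days apart.
Specifically, the 3rd Monday of each month.
June 2032 — 3rd Monday is 2032-06-21.
3rd Monday of July 2032: 2032-07-19.

2032-06-21, 2032-07-19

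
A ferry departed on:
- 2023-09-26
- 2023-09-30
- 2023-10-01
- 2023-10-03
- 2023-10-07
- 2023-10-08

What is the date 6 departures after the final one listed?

2023-10-22

Gaps: 4, 1, 2, 4, 1 days — not constant, but cyclic with period 3.
The events fall on every Tuesday, Saturday and Sunday.
The following Tuesday is 2023-10-10.
The following Saturday is 2023-10-14.
The following Sunday is 2023-10-15.
Next Tuesday: 2023-10-17.
The following Saturday is 2023-10-21.
Next Sunday: 2023-10-22.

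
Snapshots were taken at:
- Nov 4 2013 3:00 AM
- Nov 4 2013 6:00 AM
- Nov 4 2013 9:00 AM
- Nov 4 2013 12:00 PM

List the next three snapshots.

Nov 4 2013 3:00 PM, Nov 4 2013 6:00 PM, Nov 4 2013 9:00 PM

The interval is a steady 3 hours (3, 3, 3).
Nov 4 2013 12:00 PM + 3 h = Nov 4 2013 3:00 PM.
Nov 4 2013 3:00 PM + 3 h = Nov 4 2013 6:00 PM.
Nov 4 2013 6:00 PM + 3 h = Nov 4 2013 9:00 PM.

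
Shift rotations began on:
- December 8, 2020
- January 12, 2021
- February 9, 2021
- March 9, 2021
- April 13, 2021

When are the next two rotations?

All dates are Tuesdays, 35, 28, 28, 35 days apart.
Specifically, the 2nd Tuesday of each month.
May 2021 — 2nd Tuesday is May 11, 2021.
2nd Tuesday of June 2021: June 8, 2021.

May 11, 2021; June 8, 2021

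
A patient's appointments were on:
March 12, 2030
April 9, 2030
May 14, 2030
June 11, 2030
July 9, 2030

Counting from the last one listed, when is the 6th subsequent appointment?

January 14, 2031

All dates are Tuesdays, 28, 35, 28, 28 days apart.
Specifically, the 2nd Tuesday of each month.
2nd Tuesday of August 2030: August 13, 2030.
September 2030 — 2nd Tuesday is September 10, 2030.
October 2030 — 2nd Tuesday is October 8, 2030.
2nd Tuesday of November 2030: November 12, 2030.
2nd Tuesday of December 2030: December 10, 2030.
January 2031 — 2nd Tuesday is January 14, 2031.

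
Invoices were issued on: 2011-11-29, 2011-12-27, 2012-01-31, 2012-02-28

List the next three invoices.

2012-03-27, 2012-04-24, 2012-05-29

Every date is a Tuesday; gaps 28, 35, 28 days.
Each is the last Tuesday of its month (at least one falls on the 29th or later, ruling out '4th Tuesday').
Last Tuesday of March 2012: 2012-03-27.
Last Tuesday of April 2012: 2012-04-24.
Last Tuesday of May 2012: 2012-05-29.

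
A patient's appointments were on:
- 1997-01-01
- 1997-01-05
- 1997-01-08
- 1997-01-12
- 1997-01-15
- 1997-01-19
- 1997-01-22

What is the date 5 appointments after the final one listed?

Gaps: 4, 3, 4, 3, 4, 3 days — not constant, but cyclic with period 2.
The events fall on every Wednesday and Sunday.
The following Sunday is 1997-01-26.
The following Wednesday is 1997-01-29.
Next Sunday: 1997-02-02.
The following Wednesday is 1997-02-05.
The following Sunday is 1997-02-09.

1997-02-09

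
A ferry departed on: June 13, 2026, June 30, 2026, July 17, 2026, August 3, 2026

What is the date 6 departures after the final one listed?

Every event comes 17 days after the last (17, 17, 17).
August 3, 2026 + 17 days = August 20, 2026.
August 20, 2026 + 17 days = September 6, 2026.
September 6, 2026 + 17 days = September 23, 2026.
September 23, 2026 + 17 days = October 10, 2026.
October 10, 2026 + 17 days = October 27, 2026.
October 27, 2026 + 17 days = November 13, 2026.

November 13, 2026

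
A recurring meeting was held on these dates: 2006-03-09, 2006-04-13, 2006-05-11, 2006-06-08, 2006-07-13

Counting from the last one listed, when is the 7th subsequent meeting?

2007-02-08

These are Thursdays at 28- or 35-day spacing (35, 28, 28, 35).
The pattern: 2nd Thursday of the month.
August 2006 — 2nd Thursday is 2006-08-10.
September 2006 — 2nd Thursday is 2006-09-14.
2nd Thursday of October 2006: 2006-10-12.
November 2006 — 2nd Thursday is 2006-11-09.
December 2006 — 2nd Thursday is 2006-12-14.
January 2007 — 2nd Thursday is 2007-01-11.
February 2007 — 2nd Thursday is 2007-02-08.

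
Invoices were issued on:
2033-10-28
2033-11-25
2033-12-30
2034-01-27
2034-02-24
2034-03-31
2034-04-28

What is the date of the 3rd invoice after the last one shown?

Every date is a Friday; gaps 28, 35, 28, 28, 35, 28 days.
Each is the last Friday of its month (at least one falls on the 29th or later, ruling out '4th Friday').
Last Friday of May 2034: 2034-05-26.
Last Friday of June 2034: 2034-06-30.
July 2034 ends with Friday 2034-07-28.

2034-07-28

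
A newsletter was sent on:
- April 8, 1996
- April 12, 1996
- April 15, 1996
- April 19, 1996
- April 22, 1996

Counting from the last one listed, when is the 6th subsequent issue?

The gap pattern 4, 3, 4, 3 repeats every 2 events.
These are the Mondays and Fridays of each week.
Next Friday: April 26, 1996.
Next Monday: April 29, 1996.
The following Friday is May 3, 1996.
Next Monday: May 6, 1996.
Next Friday: May 10, 1996.
The following Monday is May 13, 1996.

May 13, 1996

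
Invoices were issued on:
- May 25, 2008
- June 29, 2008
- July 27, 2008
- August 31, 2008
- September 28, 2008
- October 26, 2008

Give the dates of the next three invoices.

November 30, 2008; December 28, 2008; January 25, 2009

Every date is a Sunday; gaps 35, 28, 35, 28, 28 days.
Each is the last Sunday of its month (at least one falls on the 29th or later, ruling out '4th Sunday').
Last Sunday of November 2008: November 30, 2008.
December 2008 ends with Sunday December 28, 2008.
January 2009 ends with Sunday January 25, 2009.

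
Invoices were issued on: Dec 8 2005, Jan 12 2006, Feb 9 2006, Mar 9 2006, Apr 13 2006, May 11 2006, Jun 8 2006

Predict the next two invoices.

These are Thursdays at 28- or 35-day spacing (35, 28, 28, 35, 28, 28).
The pattern: 2nd Thursday of the month.
July 2006 — 2nd Thursday is Jul 13 2006.
August 2006 — 2nd Thursday is Aug 10 2006.

Jul 13 2006, Aug 10 2006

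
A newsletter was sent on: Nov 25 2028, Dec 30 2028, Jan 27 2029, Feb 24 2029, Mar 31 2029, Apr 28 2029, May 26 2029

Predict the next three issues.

These are Saturdays with 35, 28, 28, 35, 28, 28-day gaps.
Each is the final Saturday of its month — Dec 30 2028 is past the 28th, so '4th Saturday' doesn't fit.
Last Saturday of June 2029: Jun 30 2029.
July 2029 ends with Saturday Jul 28 2029.
Last Saturday of August 2029: Aug 25 2029.

Jun 30 2029, Jul 28 2029, Aug 25 2029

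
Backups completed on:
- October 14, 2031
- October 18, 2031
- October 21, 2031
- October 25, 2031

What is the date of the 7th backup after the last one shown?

Every event lands on a Tuesday or Saturday (gaps cycle 4, 3, 4).
So the schedule is: every Tuesday and Saturday.
The following Tuesday is October 28, 2031.
Next Saturday: November 1, 2031.
Next Tuesday: November 4, 2031.
The following Saturday is November 8, 2031.
The following Tuesday is November 11, 2031.
Next Saturday: November 15, 2031.
The following Tuesday is November 18, 2031.

November 18, 2031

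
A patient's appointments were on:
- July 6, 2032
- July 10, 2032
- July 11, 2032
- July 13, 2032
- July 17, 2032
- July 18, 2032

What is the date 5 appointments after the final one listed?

July 31, 2032

Gaps: 4, 1, 2, 4, 1 days — not constant, but cyclic with period 3.
The events fall on every Tuesday, Saturday and Sunday.
Next Tuesday: July 20, 2032.
The following Saturday is July 24, 2032.
Next Sunday: July 25, 2032.
Next Tuesday: July 27, 2032.
Next Saturday: July 31, 2032.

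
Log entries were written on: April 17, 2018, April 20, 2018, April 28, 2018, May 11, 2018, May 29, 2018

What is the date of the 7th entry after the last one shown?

February 19, 2019

Gaps: 3, 8, 13, 18 days — each gap is 5 larger than the previous one.
Next gap: 23 days. May 29, 2018 + 23 days = June 21, 2018.
Next gap: 28 days. June 21, 2018 + 28 days = July 19, 2018.
Next gap: 33 days. July 19, 2018 + 33 days = August 21, 2018.
Next gap: 38 days. August 21, 2018 + 38 days = September 28, 2018.
Next gap: 43 days. September 28, 2018 + 43 days = November 10, 2018.
Next gap: 48 days. November 10, 2018 + 48 days = December 28, 2018.
Next gap: 53 days. December 28, 2018 + 53 days = February 19, 2019.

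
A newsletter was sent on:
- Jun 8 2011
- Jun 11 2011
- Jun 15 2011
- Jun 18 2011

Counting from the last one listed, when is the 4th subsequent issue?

Gaps: 3, 4, 3 days — not constant, but cyclic with period 2.
The events fall on every Wednesday and Saturday.
The following Wednesday is Jun 22 2011.
Next Saturday: Jun 25 2011.
The following Wednesday is Jun 29 2011.
Next Saturday: Jul 2 2011.

Jul 2 2011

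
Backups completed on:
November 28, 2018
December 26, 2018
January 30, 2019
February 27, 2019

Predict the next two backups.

March 27, 2019; April 24, 2019

These are Wednesdays with 28, 35, 28-day gaps.
Each is the final Wednesday of its month — January 30, 2019 is past the 28th, so '4th Wednesday' doesn't fit.
March 2019 ends with Wednesday March 27, 2019.
April 2019 ends with Wednesday April 24, 2019.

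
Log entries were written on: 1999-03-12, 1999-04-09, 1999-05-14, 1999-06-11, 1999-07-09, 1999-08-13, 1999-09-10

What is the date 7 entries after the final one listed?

All dates are Fridays, 28, 35, 28, 28, 35, 28 days apart.
Specifically, the 2nd Friday of each month.
October 1999 — 2nd Friday is 1999-10-08.
November 1999 — 2nd Friday is 1999-11-12.
December 1999 — 2nd Friday is 1999-12-10.
January 2000 — 2nd Friday is 2000-01-14.
February 2000 — 2nd Friday is 2000-02-11.
2nd Friday of March 2000: 2000-03-10.
2nd Friday of April 2000: 2000-04-14.

2000-04-14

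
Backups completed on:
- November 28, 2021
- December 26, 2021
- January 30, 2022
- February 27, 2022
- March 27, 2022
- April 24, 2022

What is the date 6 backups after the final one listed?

These are Sundays with 28, 35, 28, 28, 28-day gaps.
Each is the final Sunday of its month — January 30, 2022 is past the 28th, so '4th Sunday' doesn't fit.
May 2022 ends with Sunday May 29, 2022.
June 2022 ends with Sunday June 26, 2022.
Last Sunday of July 2022: July 31, 2022.
August 2022 ends with Sunday August 28, 2022.
Last Sunday of September 2022: September 25, 2022.
October 2022 ends with Sunday October 30, 2022.

October 30, 2022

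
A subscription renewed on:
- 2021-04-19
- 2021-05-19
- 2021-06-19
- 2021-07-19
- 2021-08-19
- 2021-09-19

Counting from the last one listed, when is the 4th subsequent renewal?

2022-01-19

Gaps: 30, 31, 30, 31, 31 days — not constant. Every event is on the 19th of the month.
Pattern: the 19th of each month.
October 2021: 2021-10-19.
Next: November 2021 → 2021-11-19.
December 2021: 2021-12-19.
January 2022: 2022-01-19.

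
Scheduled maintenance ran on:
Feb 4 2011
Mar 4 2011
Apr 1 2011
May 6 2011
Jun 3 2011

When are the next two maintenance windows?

Jul 1 2011, Aug 5 2011

All dates are Fridays, 28, 28, 35, 28 days apart.
Specifically, the 1st Friday of each month.
July 2011 — 1st Friday is Jul 1 2011.
1st Friday of August 2011: Aug 5 2011.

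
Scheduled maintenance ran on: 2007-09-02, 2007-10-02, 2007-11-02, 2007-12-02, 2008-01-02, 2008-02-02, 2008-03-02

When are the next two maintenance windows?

2008-04-02, 2008-05-02

Each date is the 2nd; the gaps (30, 31, 30, 31, 31, 29) track the month lengths.
The rule is the 2nd of each month.
Next: April 2008 → 2008-04-02.
Next: May 2008 → 2008-05-02.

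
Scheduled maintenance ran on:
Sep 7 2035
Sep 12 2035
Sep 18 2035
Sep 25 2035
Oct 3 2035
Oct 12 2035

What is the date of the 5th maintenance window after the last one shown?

The spacing grows by 1 each time: 5, 6, 7, 8, 9 days.
Next gap: 10 days. Oct 12 2035 + 10 days = Oct 22 2035.
Next gap: 11 days. Oct 22 2035 + 11 days = Nov 2 2035.
Next gap: 12 days. Nov 2 2035 + 12 days = Nov 14 2035.
Next gap: 13 days. Nov 14 2035 + 13 days = Nov 27 2035.
Next gap: 14 days. Nov 27 2035 + 14 days = Dec 11 2035.

Dec 11 2035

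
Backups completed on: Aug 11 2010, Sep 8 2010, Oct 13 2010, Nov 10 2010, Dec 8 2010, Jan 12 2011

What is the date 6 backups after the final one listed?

Jul 13 2011

These are Wednesdays at 28- or 35-day spacing (28, 35, 28, 28, 35).
The pattern: 2nd Wednesday of the month.
2nd Wednesday of February 2011: Feb 9 2011.
2nd Wednesday of March 2011: Mar 9 2011.
April 2011 — 2nd Wednesday is Apr 13 2011.
2nd Wednesday of May 2011: May 11 2011.
June 2011 — 2nd Wednesday is Jun 8 2011.
2nd Wednesday of July 2011: Jul 13 2011.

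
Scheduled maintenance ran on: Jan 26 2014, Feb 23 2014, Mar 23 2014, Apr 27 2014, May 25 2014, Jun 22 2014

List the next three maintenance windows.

All dates are Sundays, 28, 28, 35, 28, 28 days apart.
Specifically, the 4th Sunday of each month.
July 2014 — 4th Sunday is Jul 27 2014.
4th Sunday of August 2014: Aug 24 2014.
September 2014 — 4th Sunday is Sep 28 2014.

Jul 27 2014, Aug 24 2014, Sep 28 2014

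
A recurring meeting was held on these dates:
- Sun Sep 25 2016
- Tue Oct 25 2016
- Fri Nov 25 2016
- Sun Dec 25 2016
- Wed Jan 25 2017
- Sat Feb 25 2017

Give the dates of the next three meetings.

Sat Mar 25 2017, Tue Apr 25 2017, Thu May 25 2017

Each date is the 25th; the gaps (30, 31, 30, 31, 31) track the month lengths.
The rule is the 25th of each month.
March 2017: Sat Mar 25 2017.
April 2017: Tue Apr 25 2017.
Next: May 2017 → Thu May 25 2017.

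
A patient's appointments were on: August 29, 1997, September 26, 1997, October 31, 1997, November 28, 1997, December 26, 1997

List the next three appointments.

January 30, 1998; February 27, 1998; March 27, 1998

All Fridays; the gaps (28, 35, 28, 28) vary with month length.
This is the last Friday of each month.
January 1998 ends with Friday January 30, 1998.
February 1998 ends with Friday February 27, 1998.
Last Friday of March 1998: March 27, 1998.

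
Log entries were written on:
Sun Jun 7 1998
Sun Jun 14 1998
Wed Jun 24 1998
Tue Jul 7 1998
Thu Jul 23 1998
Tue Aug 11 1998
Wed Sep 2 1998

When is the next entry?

The spacing grows by 3 each time: 7, 10, 13, 16, 19, 22 days.
Next gap: 25 days. Wed Sep 2 1998 + 25 days = Sun Sep 27 1998.

Sun Sep 27 1998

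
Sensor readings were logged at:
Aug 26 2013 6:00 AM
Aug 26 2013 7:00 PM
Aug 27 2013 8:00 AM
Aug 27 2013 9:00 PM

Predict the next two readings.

Aug 28 2013 10:00 AM, Aug 28 2013 11:00 PM

The interval is a steady 13 hours (13, 13, 13).
Aug 27 2013 9:00 PM + 13 h = Aug 28 2013 10:00 AM.
Aug 28 2013 10:00 AM + 13 h = Aug 28 2013 11:00 PM.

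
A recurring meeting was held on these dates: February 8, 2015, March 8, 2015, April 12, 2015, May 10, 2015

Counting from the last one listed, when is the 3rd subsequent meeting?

August 9, 2015

These are Sundays at 28- or 35-day spacing (28, 35, 28).
The pattern: 2nd Sunday of the month.
2nd Sunday of June 2015: June 14, 2015.
July 2015 — 2nd Sunday is July 12, 2015.
2nd Sunday of August 2015: August 9, 2015.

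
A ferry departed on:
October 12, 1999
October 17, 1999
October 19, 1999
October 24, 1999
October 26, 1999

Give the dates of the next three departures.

October 31, 1999; November 2, 1999; November 7, 1999

Every event lands on a Tuesday or Sunday (gaps cycle 5, 2, 5, 2).
So the schedule is: every Tuesday and Sunday.
The following Sunday is October 31, 1999.
The following Tuesday is November 2, 1999.
Next Sunday: November 7, 1999.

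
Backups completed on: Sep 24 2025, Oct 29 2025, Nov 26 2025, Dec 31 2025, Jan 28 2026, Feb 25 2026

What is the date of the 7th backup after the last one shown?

All Wednesdays; the gaps (35, 28, 35, 28, 28) vary with month length.
This is the last Wednesday of each month.
March 2026 ends with Wednesday Mar 25 2026.
April 2026 ends with Wednesday Apr 29 2026.
May 2026 ends with Wednesday May 27 2026.
Last Wednesday of June 2026: Jun 24 2026.
July 2026 ends with Wednesday Jul 29 2026.
August 2026 ends with Wednesday Aug 26 2026.
Last Wednesday of September 2026: Sep 30 2026.

Sep 30 2026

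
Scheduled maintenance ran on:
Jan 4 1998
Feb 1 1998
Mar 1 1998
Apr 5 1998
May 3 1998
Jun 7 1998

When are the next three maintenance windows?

Jul 5 1998, Aug 2 1998, Sep 6 1998

Gaps: 28, 28, 35, 28, 35 days — a mix of 28 and 35. Every date is a Sunday.
Each is the 1st Sunday of its month.
1st Sunday of July 1998: Jul 5 1998.
August 1998 — 1st Sunday is Aug 2 1998.
September 1998 — 1st Sunday is Sep 6 1998.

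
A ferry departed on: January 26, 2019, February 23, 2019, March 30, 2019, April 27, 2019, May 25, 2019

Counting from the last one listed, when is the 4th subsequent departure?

These are Saturdays with 28, 35, 28, 28-day gaps.
Each is the final Saturday of its month — March 30, 2019 is past the 28th, so '4th Saturday' doesn't fit.
Last Saturday of June 2019: June 29, 2019.
Last Saturday of July 2019: July 27, 2019.
August 2019 ends with Saturday August 31, 2019.
Last Saturday of September 2019: September 28, 2019.

September 28, 2019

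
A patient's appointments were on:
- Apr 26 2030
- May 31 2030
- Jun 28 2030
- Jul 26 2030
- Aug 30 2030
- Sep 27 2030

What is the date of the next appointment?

Oct 25 2030

These are Fridays with 35, 28, 28, 35, 28-day gaps.
Each is the final Friday of its month — May 31 2030 is past the 28th, so '4th Friday' doesn't fit.
Last Friday of October 2030: Oct 25 2030.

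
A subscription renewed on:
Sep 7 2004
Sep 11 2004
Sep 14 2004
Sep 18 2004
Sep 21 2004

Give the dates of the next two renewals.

Sep 25 2004, Sep 28 2004

The gap pattern 4, 3, 4, 3 repeats every 2 events.
These are the Tuesdays and Saturdays of each week.
Next Saturday: Sep 25 2004.
The following Tuesday is Sep 28 2004.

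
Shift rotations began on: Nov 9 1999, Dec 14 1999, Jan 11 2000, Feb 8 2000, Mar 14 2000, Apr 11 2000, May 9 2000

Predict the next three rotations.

Jun 13 2000, Jul 11 2000, Aug 8 2000

These are Tuesdays at 28- or 35-day spacing (35, 28, 28, 35, 28, 28).
The pattern: 2nd Tuesday of the month.
2nd Tuesday of June 2000: Jun 13 2000.
July 2000 — 2nd Tuesday is Jul 11 2000.
August 2000 — 2nd Tuesday is Aug 8 2000.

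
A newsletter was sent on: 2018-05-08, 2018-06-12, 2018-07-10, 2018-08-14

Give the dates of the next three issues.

2018-09-11, 2018-10-09, 2018-11-13

These are Tuesdays at 28- or 35-day spacing (35, 28, 35).
The pattern: 2nd Tuesday of the month.
September 2018 — 2nd Tuesday is 2018-09-11.
October 2018 — 2nd Tuesday is 2018-10-09.
November 2018 — 2nd Tuesday is 2018-11-13.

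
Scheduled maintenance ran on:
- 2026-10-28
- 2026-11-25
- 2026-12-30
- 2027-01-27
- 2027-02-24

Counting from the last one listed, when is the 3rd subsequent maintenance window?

2027-05-26

Every date is a Wednesday; gaps 28, 35, 28, 28 days.
Each is the last Wednesday of its month (at least one falls on the 29th or later, ruling out '4th Wednesday').
Last Wednesday of March 2027: 2027-03-31.
Last Wednesday of April 2027: 2027-04-28.
Last Wednesday of May 2027: 2027-05-26.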